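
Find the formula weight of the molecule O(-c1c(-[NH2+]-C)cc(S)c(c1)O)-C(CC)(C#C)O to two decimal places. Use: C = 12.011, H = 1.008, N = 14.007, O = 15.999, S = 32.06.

Molecular formula: C12H16NO3S+.
M = 12×12.011 + 16×1.008 + 1×14.007 + 3×15.999 + 1×32.06 = 254.32 g/mol.

254.32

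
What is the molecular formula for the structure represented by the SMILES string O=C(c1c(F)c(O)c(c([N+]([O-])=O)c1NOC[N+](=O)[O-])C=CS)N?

Heavy atoms from the SMILES: 10 C, 1 F, 4 N, 7 O, 1 S.
Implicit hydrogens by atom environment:
  6 × C (aromatic): no H
  4 × O: no H
  2 × C: 1 H each → 2
  2 × N (charge +1): no H
  2 × O (charge -1): no H
  1 × C: 2 H
  1 × C: no H
  1 × F: no H
  1 × N: 2 H
  1 × N: 1 H
  1 × O: 1 H
  1 × S: 1 H
  Total hydrogens = 9.
Molecular formula: C10H9FN4O7S

C10H9FN4O7S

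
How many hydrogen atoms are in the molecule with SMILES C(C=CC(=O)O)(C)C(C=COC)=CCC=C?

Hydrogens are implicit in SMILES; fill each atom to its normal valence:
  7 × C: 1 H each → 7
  2 × C: 3 H each → 6
  2 × C: 2 H each → 4
  2 × C: no H
  2 × O: no H
  1 × O: 1 H
  Total hydrogens = 18.

18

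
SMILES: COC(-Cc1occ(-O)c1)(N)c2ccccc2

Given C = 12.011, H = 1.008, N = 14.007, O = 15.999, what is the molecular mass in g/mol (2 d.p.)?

233.27

Molecular formula: C13H15NO3.
M = 13×12.011 + 15×1.008 + 1×14.007 + 3×15.999 = 233.27 g/mol.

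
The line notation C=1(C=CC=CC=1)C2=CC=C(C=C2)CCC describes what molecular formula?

Heavy atoms from the SMILES: 15 C.
Implicit hydrogens by atom environment:
  9 × C (aromatic): 1 H each → 9
  3 × C (aromatic): no H
  2 × C: 2 H each → 4
  1 × C: 3 H
  Total hydrogens = 16.
Molecular formula: C15H16

C15H16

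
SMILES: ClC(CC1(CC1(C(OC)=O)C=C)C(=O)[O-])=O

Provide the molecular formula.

C10H10ClO5-

Heavy atoms from the SMILES: 10 C, 1 Cl, 5 O.
Implicit hydrogens by atom environment:
  5 × C: no H
  4 × O: no H
  3 × C: 2 H each → 6
  1 × C: 3 H
  1 × C: 1 H
  1 × Cl: no H
  1 × O (charge -1): no H
  Total hydrogens = 10.
Net charge -1.
Molecular formula: C10H10ClO5-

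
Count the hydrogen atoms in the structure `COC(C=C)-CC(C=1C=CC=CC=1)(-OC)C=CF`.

Hydrogens are implicit in SMILES; fill each atom to its normal valence:
  5 × C (aromatic): 1 H each → 5
  4 × C: 1 H each → 4
  2 × C: 3 H each → 6
  2 × C: 2 H each → 4
  2 × O: no H
  1 × C: no H
  1 × C (aromatic): no H
  1 × F: no H
  Total hydrogens = 19.

19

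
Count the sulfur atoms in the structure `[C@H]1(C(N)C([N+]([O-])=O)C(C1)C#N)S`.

The symbol for sulfur appears 1 time in the SMILES.

1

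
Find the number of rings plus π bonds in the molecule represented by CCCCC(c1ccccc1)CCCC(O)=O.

Molecular formula from the SMILES: C15H22O2.
DoU = (2C + 2 + N − H − X)/2 = (2·15 + 2 + 0 − 22 − 0)/2 = 10/2 = 5.
(Structurally: 1 ring(s) + 4 π bond(s) = 5.)

5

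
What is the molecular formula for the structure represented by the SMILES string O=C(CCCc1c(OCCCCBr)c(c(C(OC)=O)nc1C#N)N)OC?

C17H22BrN3O5

Heavy atoms from the SMILES: 1 Br, 17 C, 3 N, 5 O.
Implicit hydrogens by atom environment:
  7 × C: 2 H each → 14
  5 × C (aromatic): no H
  5 × O: no H
  3 × C: no H
  2 × C: 3 H each → 6
  1 × Br: no H
  1 × N: 2 H
  1 × N (aromatic): no H
  1 × N: no H
  Total hydrogens = 22.
Molecular formula: C17H22BrN3O5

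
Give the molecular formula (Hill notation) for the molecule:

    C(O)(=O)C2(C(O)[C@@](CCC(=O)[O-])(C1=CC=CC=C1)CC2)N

C15H18NO5-

Heavy atoms from the SMILES: 15 C, 1 N, 5 O.
Implicit hydrogens by atom environment:
  5 × C (aromatic): 1 H each → 5
  4 × C: 2 H each → 8
  4 × C: no H
  2 × O: 1 H each → 2
  2 × O: no H
  1 × C: 1 H
  1 × C (aromatic): no H
  1 × N: 2 H
  1 × O (charge -1): no H
  Total hydrogens = 18.
Net charge -1.
Molecular formula: C15H18NO5-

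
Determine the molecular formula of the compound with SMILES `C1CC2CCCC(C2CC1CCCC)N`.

Heavy atoms from the SMILES: 14 C, 1 N.
Implicit hydrogens by atom environment:
  9 × C: 2 H each → 18
  4 × C: 1 H each → 4
  1 × C: 3 H
  1 × N: 2 H
  Total hydrogens = 27.
Molecular formula: C14H27N

C14H27N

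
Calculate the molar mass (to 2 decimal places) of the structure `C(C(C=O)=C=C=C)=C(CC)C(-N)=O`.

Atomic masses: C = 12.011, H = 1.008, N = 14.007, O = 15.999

177.20

Molecular formula: C10H11NO2.
M = 10×12.011 + 11×1.008 + 1×14.007 + 2×15.999 = 177.20 g/mol.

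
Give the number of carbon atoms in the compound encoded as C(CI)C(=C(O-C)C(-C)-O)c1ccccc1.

The symbol for carbon appears 13 times in the SMILES. Lowercase c denotes aromatic carbon and counts toward C.

13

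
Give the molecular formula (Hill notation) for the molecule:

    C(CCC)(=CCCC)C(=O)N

Heavy atoms from the SMILES: 9 C, 1 N, 1 O.
Implicit hydrogens by atom environment:
  4 × C: 2 H each → 8
  2 × C: 3 H each → 6
  2 × C: no H
  1 × C: 1 H
  1 × N: 2 H
  1 × O: no H
  Total hydrogens = 17.
Molecular formula: C9H17NO

C9H17NO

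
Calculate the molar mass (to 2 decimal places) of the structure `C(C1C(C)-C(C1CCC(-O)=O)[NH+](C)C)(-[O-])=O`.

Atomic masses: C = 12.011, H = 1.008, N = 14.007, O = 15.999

Molecular formula: C11H19NO4.
M = 11×12.011 + 19×1.008 + 1×14.007 + 4×15.999 = 229.28 g/mol.

229.28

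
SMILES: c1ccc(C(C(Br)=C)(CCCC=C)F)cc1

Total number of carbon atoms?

14

The symbol for carbon appears 14 times in the SMILES. Lowercase c denotes aromatic carbon and counts toward C.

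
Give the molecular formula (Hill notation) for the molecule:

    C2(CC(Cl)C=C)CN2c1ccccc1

Heavy atoms from the SMILES: 12 C, 1 Cl, 1 N.
Implicit hydrogens by atom environment:
  5 × C (aromatic): 1 H each → 5
  3 × C: 2 H each → 6
  3 × C: 1 H each → 3
  1 × C (aromatic): no H
  1 × Cl: no H
  1 × N: no H
  Total hydrogens = 14.
Molecular formula: C12H14ClN

C12H14ClN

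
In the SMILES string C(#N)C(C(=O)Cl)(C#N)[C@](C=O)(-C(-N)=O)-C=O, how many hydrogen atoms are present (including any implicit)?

4

Hydrogens are implicit in SMILES; fill each atom to its normal valence:
  6 × C: no H
  4 × O: no H
  2 × C: 1 H each → 2
  2 × N: no H
  1 × Cl: no H
  1 × N: 2 H
  Total hydrogens = 4.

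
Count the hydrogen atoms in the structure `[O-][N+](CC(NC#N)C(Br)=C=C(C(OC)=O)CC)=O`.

12

Hydrogens are implicit in SMILES; fill each atom to its normal valence:
  5 × C: no H
  3 × O: no H
  2 × C: 3 H each → 6
  2 × C: 2 H each → 4
  1 × Br: no H
  1 × C: 1 H
  1 × N: 1 H
  1 × N (charge +1): no H
  1 × N: no H
  1 × O (charge -1): no H
  Total hydrogens = 12.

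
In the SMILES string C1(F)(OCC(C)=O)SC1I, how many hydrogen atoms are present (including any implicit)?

6

Hydrogens are implicit in SMILES; fill each atom to its normal valence:
  2 × C: no H
  2 × O: no H
  1 × C: 3 H
  1 × C: 2 H
  1 × C: 1 H
  1 × F: no H
  1 × I: no H
  1 × S: no H
  Total hydrogens = 6.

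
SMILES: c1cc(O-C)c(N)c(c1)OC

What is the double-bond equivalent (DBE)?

Molecular formula from the SMILES: C8H11NO2.
DoU = (2C + 2 + N − H − X)/2 = (2·8 + 2 + 1 − 11 − 0)/2 = 8/2 = 4.
(Structurally: 1 ring(s) + 3 π bond(s) = 4.)

4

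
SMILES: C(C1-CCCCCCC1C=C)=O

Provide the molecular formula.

Heavy atoms from the SMILES: 11 C, 1 O.
Implicit hydrogens by atom environment:
  7 × C: 2 H each → 14
  4 × C: 1 H each → 4
  1 × O: no H
  Total hydrogens = 18.
Molecular formula: C11H18O

C11H18O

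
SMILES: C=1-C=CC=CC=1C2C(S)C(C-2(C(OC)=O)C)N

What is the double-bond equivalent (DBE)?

6

Molecular formula from the SMILES: C13H17NO2S.
DoU = (2C + 2 + N − H − X)/2 = (2·13 + 2 + 1 − 17 − 0)/2 = 12/2 = 6.
(Structurally: 2 ring(s) + 4 π bond(s) = 6.)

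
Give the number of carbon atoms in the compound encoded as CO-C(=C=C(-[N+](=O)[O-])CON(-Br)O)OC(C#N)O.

7

The symbol for carbon appears 7 times in the SMILES.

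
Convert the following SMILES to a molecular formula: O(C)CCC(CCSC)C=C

Heavy atoms from the SMILES: 9 C, 1 O, 1 S.
Implicit hydrogens by atom environment:
  5 × C: 2 H each → 10
  2 × C: 3 H each → 6
  2 × C: 1 H each → 2
  1 × O: no H
  1 × S: no H
  Total hydrogens = 18.
Molecular formula: C9H18OS

C9H18OS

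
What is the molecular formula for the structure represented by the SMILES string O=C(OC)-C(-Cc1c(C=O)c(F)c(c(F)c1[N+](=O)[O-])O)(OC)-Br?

Heavy atoms from the SMILES: 1 Br, 12 C, 2 F, 1 N, 7 O.
Implicit hydrogens by atom environment:
  6 × C (aromatic): no H
  5 × O: no H
  2 × C: 3 H each → 6
  2 × C: no H
  2 × F: no H
  1 × Br: no H
  1 × C: 2 H
  1 × C: 1 H
  1 × N (charge +1): no H
  1 × O: 1 H
  1 × O (charge -1): no H
  Total hydrogens = 10.
Molecular formula: C12H10BrF2NO7

C12H10BrF2NO7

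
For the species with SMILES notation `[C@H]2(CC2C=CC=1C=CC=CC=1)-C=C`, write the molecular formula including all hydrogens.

C13H14

Heavy atoms from the SMILES: 13 C.
Implicit hydrogens by atom environment:
  5 × C: 1 H each → 5
  5 × C (aromatic): 1 H each → 5
  2 × C: 2 H each → 4
  1 × C (aromatic): no H
  Total hydrogens = 14.
Molecular formula: C13H14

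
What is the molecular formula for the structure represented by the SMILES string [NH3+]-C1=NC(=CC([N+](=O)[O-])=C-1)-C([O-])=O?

Heavy atoms from the SMILES: 6 C, 3 N, 4 O.
Implicit hydrogens by atom environment:
  3 × C (aromatic): no H
  2 × C (aromatic): 1 H each → 2
  2 × O: no H
  2 × O (charge -1): no H
  1 × C: no H
  1 × N (charge +1): 3 H
  1 × N (aromatic): no H
  1 × N (charge +1): no H
  Total hydrogens = 5.
Molecular formula: C6H5N3O4

C6H5N3O4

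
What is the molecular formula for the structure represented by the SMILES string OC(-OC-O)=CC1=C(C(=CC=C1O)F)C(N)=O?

Heavy atoms from the SMILES: 10 C, 1 F, 1 N, 5 O.
Implicit hydrogens by atom environment:
  4 × C (aromatic): no H
  3 × O: 1 H each → 3
  2 × C (aromatic): 1 H each → 2
  2 × C: no H
  2 × O: no H
  1 × C: 2 H
  1 × C: 1 H
  1 × F: no H
  1 × N: 2 H
  Total hydrogens = 10.
Molecular formula: C10H10FNO5

C10H10FNO5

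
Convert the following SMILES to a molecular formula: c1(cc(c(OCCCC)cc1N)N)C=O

C11H16N2O2

Heavy atoms from the SMILES: 11 C, 2 N, 2 O.
Implicit hydrogens by atom environment:
  4 × C (aromatic): no H
  3 × C: 2 H each → 6
  2 × C (aromatic): 1 H each → 2
  2 × N: 2 H each → 4
  2 × O: no H
  1 × C: 3 H
  1 × C: 1 H
  Total hydrogens = 16.
Molecular formula: C11H16N2O2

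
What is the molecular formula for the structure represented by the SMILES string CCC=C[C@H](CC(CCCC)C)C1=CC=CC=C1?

Heavy atoms from the SMILES: 18 C.
Implicit hydrogens by atom environment:
  5 × C: 2 H each → 10
  5 × C (aromatic): 1 H each → 5
  4 × C: 1 H each → 4
  3 × C: 3 H each → 9
  1 × C (aromatic): no H
  Total hydrogens = 28.
Molecular formula: C18H28

C18H28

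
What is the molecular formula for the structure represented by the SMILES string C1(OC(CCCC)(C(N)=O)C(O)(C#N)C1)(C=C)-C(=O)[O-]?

C13H17N2O5-

Heavy atoms from the SMILES: 13 C, 2 N, 5 O.
Implicit hydrogens by atom environment:
  6 × C: no H
  5 × C: 2 H each → 10
  3 × O: no H
  1 × C: 3 H
  1 × C: 1 H
  1 × N: 2 H
  1 × N: no H
  1 × O: 1 H
  1 × O (charge -1): no H
  Total hydrogens = 17.
Net charge -1.
Molecular formula: C13H17N2O5-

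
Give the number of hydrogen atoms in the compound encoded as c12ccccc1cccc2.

8

Hydrogens are implicit in SMILES; fill each atom to its normal valence:
  8 × C (aromatic): 1 H each → 8
  2 × C (aromatic): no H
  Total hydrogens = 8.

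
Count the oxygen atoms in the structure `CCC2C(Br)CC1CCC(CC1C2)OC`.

1

The symbol for oxygen appears 1 time in the SMILES.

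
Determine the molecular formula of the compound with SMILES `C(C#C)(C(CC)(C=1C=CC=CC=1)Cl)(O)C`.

Heavy atoms from the SMILES: 13 C, 1 Cl, 1 O.
Implicit hydrogens by atom environment:
  5 × C (aromatic): 1 H each → 5
  3 × C: no H
  2 × C: 3 H each → 6
  1 × C: 2 H
  1 × C: 1 H
  1 × C (aromatic): no H
  1 × Cl: no H
  1 × O: 1 H
  Total hydrogens = 15.
Molecular formula: C13H15ClO

C13H15ClO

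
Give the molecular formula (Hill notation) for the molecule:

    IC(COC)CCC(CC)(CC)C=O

C11H21IO2

Heavy atoms from the SMILES: 11 C, 1 I, 2 O.
Implicit hydrogens by atom environment:
  5 × C: 2 H each → 10
  3 × C: 3 H each → 9
  2 × C: 1 H each → 2
  2 × O: no H
  1 × C: no H
  1 × I: no H
  Total hydrogens = 21.
Molecular formula: C11H21IO2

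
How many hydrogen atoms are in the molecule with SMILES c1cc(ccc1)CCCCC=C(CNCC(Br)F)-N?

Hydrogens are implicit in SMILES; fill each atom to its normal valence:
  6 × C: 2 H each → 12
  5 × C (aromatic): 1 H each → 5
  2 × C: 1 H each → 2
  1 × Br: no H
  1 × C: no H
  1 × C (aromatic): no H
  1 × F: no H
  1 × N: 2 H
  1 × N: 1 H
  Total hydrogens = 22.

22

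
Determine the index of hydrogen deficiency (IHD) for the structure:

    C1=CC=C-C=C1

4

Molecular formula from the SMILES: C6H6.
DoU = (2C + 2 + N − H − X)/2 = (2·6 + 2 + 0 − 6 − 0)/2 = 8/2 = 4.
(Structurally: 1 ring(s) + 3 π bond(s) = 4.)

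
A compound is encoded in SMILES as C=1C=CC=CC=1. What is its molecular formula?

Heavy atoms from the SMILES: 6 C.
Implicit hydrogens by atom environment:
  6 × C (aromatic): 1 H each → 6
  Total hydrogens = 6.
Molecular formula: C6H6

C6H6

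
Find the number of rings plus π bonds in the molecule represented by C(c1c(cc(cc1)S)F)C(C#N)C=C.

7

Molecular formula from the SMILES: C11H10FNS.
DoU = (2C + 2 + N − H − X)/2 = (2·11 + 2 + 1 − 10 − 1)/2 = 14/2 = 7.
(Structurally: 1 ring(s) + 6 π bond(s) = 7.)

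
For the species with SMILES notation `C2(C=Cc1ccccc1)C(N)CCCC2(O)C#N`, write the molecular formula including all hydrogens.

C15H18N2O

Heavy atoms from the SMILES: 15 C, 2 N, 1 O.
Implicit hydrogens by atom environment:
  5 × C (aromatic): 1 H each → 5
  4 × C: 1 H each → 4
  3 × C: 2 H each → 6
  2 × C: no H
  1 × C (aromatic): no H
  1 × N: 2 H
  1 × N: no H
  1 × O: 1 H
  Total hydrogens = 18.
Molecular formula: C15H18N2O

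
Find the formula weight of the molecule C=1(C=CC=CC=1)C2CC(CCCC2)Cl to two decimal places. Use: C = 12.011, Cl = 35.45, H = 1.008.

208.73

Molecular formula: C13H17Cl.
M = 13×12.011 + 1×35.45 + 17×1.008 = 208.73 g/mol.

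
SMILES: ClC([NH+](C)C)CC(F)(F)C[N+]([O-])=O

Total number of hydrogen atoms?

Hydrogens are implicit in SMILES; fill each atom to its normal valence:
  2 × C: 3 H each → 6
  2 × C: 2 H each → 4
  2 × F: no H
  1 × C: 1 H
  1 × C: no H
  1 × Cl: no H
  1 × N (charge +1): 1 H
  1 × N (charge +1): no H
  1 × O: no H
  1 × O (charge -1): no H
  Total hydrogens = 12.

12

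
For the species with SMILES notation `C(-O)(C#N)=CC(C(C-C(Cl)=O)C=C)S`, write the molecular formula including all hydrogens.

Heavy atoms from the SMILES: 9 C, 1 Cl, 1 N, 2 O, 1 S.
Implicit hydrogens by atom environment:
  4 × C: 1 H each → 4
  3 × C: no H
  2 × C: 2 H each → 4
  1 × Cl: no H
  1 × N: no H
  1 × O: 1 H
  1 × O: no H
  1 × S: 1 H
  Total hydrogens = 10.
Molecular formula: C9H10ClNO2S

C9H10ClNO2S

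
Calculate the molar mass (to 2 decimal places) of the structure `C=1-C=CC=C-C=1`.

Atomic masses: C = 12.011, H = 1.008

Molecular formula: C6H6.
M = 6×12.011 + 6×1.008 = 78.11 g/mol.

78.11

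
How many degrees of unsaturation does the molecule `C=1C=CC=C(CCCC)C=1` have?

4

Molecular formula from the SMILES: C10H14.
DoU = (2C + 2 + N − H − X)/2 = (2·10 + 2 + 0 − 14 − 0)/2 = 8/2 = 4.
(Structurally: 1 ring(s) + 3 π bond(s) = 4.)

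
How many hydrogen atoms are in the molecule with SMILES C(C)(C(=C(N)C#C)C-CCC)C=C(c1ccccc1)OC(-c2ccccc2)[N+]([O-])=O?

Hydrogens are implicit in SMILES; fill each atom to its normal valence:
  10 × C (aromatic): 1 H each → 10
  4 × C: 1 H each → 4
  4 × C: no H
  3 × C: 2 H each → 6
  2 × C: 3 H each → 6
  2 × C (aromatic): no H
  2 × O: no H
  1 × N: 2 H
  1 × N (charge +1): no H
  1 × O (charge -1): no H
  Total hydrogens = 28.

28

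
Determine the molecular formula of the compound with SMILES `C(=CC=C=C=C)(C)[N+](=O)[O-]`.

Heavy atoms from the SMILES: 7 C, 1 N, 2 O.
Implicit hydrogens by atom environment:
  3 × C: no H
  2 × C: 1 H each → 2
  1 × C: 3 H
  1 × C: 2 H
  1 × N (charge +1): no H
  1 × O: no H
  1 × O (charge -1): no H
  Total hydrogens = 7.
Molecular formula: C7H7NO2

C7H7NO2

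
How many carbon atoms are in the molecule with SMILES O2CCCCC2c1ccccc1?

11

The symbol for carbon appears 11 times in the SMILES. Lowercase c denotes aromatic carbon and counts toward C.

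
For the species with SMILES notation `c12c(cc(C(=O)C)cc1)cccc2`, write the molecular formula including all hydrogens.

C12H10O

Heavy atoms from the SMILES: 12 C, 1 O.
Implicit hydrogens by atom environment:
  7 × C (aromatic): 1 H each → 7
  3 × C (aromatic): no H
  1 × C: 3 H
  1 × C: no H
  1 × O: no H
  Total hydrogens = 10.
Molecular formula: C12H10O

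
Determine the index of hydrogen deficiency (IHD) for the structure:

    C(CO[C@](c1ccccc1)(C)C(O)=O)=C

Molecular formula from the SMILES: C12H14O3.
DoU = (2C + 2 + N − H − X)/2 = (2·12 + 2 + 0 − 14 − 0)/2 = 12/2 = 6.
(Structurally: 1 ring(s) + 5 π bond(s) = 6.)

6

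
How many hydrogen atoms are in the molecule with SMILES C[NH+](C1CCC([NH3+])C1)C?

18

Hydrogens are implicit in SMILES; fill each atom to its normal valence:
  3 × C: 2 H each → 6
  2 × C: 3 H each → 6
  2 × C: 1 H each → 2
  1 × N (charge +1): 3 H
  1 × N (charge +1): 1 H
  Total hydrogens = 18.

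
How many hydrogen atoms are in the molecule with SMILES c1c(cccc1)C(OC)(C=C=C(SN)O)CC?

17

Hydrogens are implicit in SMILES; fill each atom to its normal valence:
  5 × C (aromatic): 1 H each → 5
  3 × C: no H
  2 × C: 3 H each → 6
  1 × C: 2 H
  1 × C: 1 H
  1 × C (aromatic): no H
  1 × N: 2 H
  1 × O: 1 H
  1 × O: no H
  1 × S: no H
  Total hydrogens = 17.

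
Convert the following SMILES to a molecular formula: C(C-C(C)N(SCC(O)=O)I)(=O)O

C6H10INO4S

Heavy atoms from the SMILES: 6 C, 1 I, 1 N, 4 O, 1 S.
Implicit hydrogens by atom environment:
  2 × C: 2 H each → 4
  2 × C: no H
  2 × O: 1 H each → 2
  2 × O: no H
  1 × C: 3 H
  1 × C: 1 H
  1 × I: no H
  1 × N: no H
  1 × S: no H
  Total hydrogens = 10.
Molecular formula: C6H10INO4S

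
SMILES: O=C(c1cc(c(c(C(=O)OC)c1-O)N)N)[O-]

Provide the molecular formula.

C9H9N2O5-

Heavy atoms from the SMILES: 9 C, 2 N, 5 O.
Implicit hydrogens by atom environment:
  5 × C (aromatic): no H
  3 × O: no H
  2 × C: no H
  2 × N: 2 H each → 4
  1 × C: 3 H
  1 × C (aromatic): 1 H
  1 × O: 1 H
  1 × O (charge -1): no H
  Total hydrogens = 9.
Net charge -1.
Molecular formula: C9H9N2O5-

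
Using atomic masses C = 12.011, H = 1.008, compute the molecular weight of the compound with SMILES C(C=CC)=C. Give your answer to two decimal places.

Molecular formula: C5H8.
M = 5×12.011 + 8×1.008 = 68.12 g/mol.

68.12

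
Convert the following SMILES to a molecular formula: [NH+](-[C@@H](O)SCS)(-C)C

Heavy atoms from the SMILES: 4 C, 1 N, 1 O, 2 S.
Implicit hydrogens by atom environment:
  2 × C: 3 H each → 6
  1 × C: 2 H
  1 × C: 1 H
  1 × N (charge +1): 1 H
  1 × O: 1 H
  1 × S: 1 H
  1 × S: no H
  Total hydrogens = 12.
Net charge +1.
Molecular formula: C4H12NOS2+

C4H12NOS2+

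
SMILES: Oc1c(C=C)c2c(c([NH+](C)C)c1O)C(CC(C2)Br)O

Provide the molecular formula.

Heavy atoms from the SMILES: 1 Br, 14 C, 1 N, 3 O.
Implicit hydrogens by atom environment:
  6 × C (aromatic): no H
  3 × C: 2 H each → 6
  3 × C: 1 H each → 3
  3 × O: 1 H each → 3
  2 × C: 3 H each → 6
  1 × Br: no H
  1 × N (charge +1): 1 H
  Total hydrogens = 19.
Net charge +1.
Molecular formula: C14H19BrNO3+

C14H19BrNO3+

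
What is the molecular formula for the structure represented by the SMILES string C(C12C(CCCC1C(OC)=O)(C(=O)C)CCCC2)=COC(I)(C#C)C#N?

C20H24INO4

Heavy atoms from the SMILES: 20 C, 1 I, 1 N, 4 O.
Implicit hydrogens by atom environment:
  7 × C: 2 H each → 14
  7 × C: no H
  4 × C: 1 H each → 4
  4 × O: no H
  2 × C: 3 H each → 6
  1 × I: no H
  1 × N: no H
  Total hydrogens = 24.
Molecular formula: C20H24INO4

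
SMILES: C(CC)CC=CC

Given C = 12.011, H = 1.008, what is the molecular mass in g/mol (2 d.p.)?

Molecular formula: C7H14.
M = 7×12.011 + 14×1.008 = 98.19 g/mol.

98.19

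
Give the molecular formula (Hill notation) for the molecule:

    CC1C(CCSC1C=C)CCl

Heavy atoms from the SMILES: 9 C, 1 Cl, 1 S.
Implicit hydrogens by atom environment:
  4 × C: 2 H each → 8
  4 × C: 1 H each → 4
  1 × C: 3 H
  1 × Cl: no H
  1 × S: no H
  Total hydrogens = 15.
Molecular formula: C9H15ClS

C9H15ClS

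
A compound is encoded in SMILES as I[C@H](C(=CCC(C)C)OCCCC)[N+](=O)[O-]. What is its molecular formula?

C11H20INO3

Heavy atoms from the SMILES: 11 C, 1 I, 1 N, 3 O.
Implicit hydrogens by atom environment:
  4 × C: 2 H each → 8
  3 × C: 3 H each → 9
  3 × C: 1 H each → 3
  2 × O: no H
  1 × C: no H
  1 × I: no H
  1 × N (charge +1): no H
  1 × O (charge -1): no H
  Total hydrogens = 20.
Molecular formula: C11H20INO3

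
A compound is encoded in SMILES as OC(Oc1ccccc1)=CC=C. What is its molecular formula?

C10H10O2

Heavy atoms from the SMILES: 10 C, 2 O.
Implicit hydrogens by atom environment:
  5 × C (aromatic): 1 H each → 5
  2 × C: 1 H each → 2
  1 × C: 2 H
  1 × C: no H
  1 × C (aromatic): no H
  1 × O: 1 H
  1 × O: no H
  Total hydrogens = 10.
Molecular formula: C10H10O2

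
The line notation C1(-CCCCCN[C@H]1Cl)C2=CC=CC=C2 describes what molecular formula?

Heavy atoms from the SMILES: 13 C, 1 Cl, 1 N.
Implicit hydrogens by atom environment:
  5 × C: 2 H each → 10
  5 × C (aromatic): 1 H each → 5
  2 × C: 1 H each → 2
  1 × C (aromatic): no H
  1 × Cl: no H
  1 × N: 1 H
  Total hydrogens = 18.
Molecular formula: C13H18ClN

C13H18ClN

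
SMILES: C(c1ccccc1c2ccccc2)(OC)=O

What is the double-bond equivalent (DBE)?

9

Molecular formula from the SMILES: C14H12O2.
DoU = (2C + 2 + N − H − X)/2 = (2·14 + 2 + 0 − 12 − 0)/2 = 18/2 = 9.
(Structurally: 2 ring(s) + 7 π bond(s) = 9.)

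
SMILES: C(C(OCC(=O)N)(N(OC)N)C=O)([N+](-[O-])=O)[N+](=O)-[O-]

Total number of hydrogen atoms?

Hydrogens are implicit in SMILES; fill each atom to its normal valence:
  6 × O: no H
  2 × C: 1 H each → 2
  2 × C: no H
  2 × N: 2 H each → 4
  2 × N (charge +1): no H
  2 × O (charge -1): no H
  1 × C: 3 H
  1 × C: 2 H
  1 × N: no H
  Total hydrogens = 11.

11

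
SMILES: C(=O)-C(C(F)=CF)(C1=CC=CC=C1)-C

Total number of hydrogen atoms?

10

Hydrogens are implicit in SMILES; fill each atom to its normal valence:
  5 × C (aromatic): 1 H each → 5
  2 × C: 1 H each → 2
  2 × C: no H
  2 × F: no H
  1 × C: 3 H
  1 × C (aromatic): no H
  1 × O: no H
  Total hydrogens = 10.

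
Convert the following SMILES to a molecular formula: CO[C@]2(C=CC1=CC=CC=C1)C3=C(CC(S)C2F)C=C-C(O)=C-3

C19H19FO2S

Heavy atoms from the SMILES: 19 C, 1 F, 2 O, 1 S.
Implicit hydrogens by atom environment:
  8 × C (aromatic): 1 H each → 8
  4 × C: 1 H each → 4
  4 × C (aromatic): no H
  1 × C: 3 H
  1 × C: 2 H
  1 × C: no H
  1 × F: no H
  1 × O: 1 H
  1 × O: no H
  1 × S: 1 H
  Total hydrogens = 19.
Molecular formula: C19H19FO2S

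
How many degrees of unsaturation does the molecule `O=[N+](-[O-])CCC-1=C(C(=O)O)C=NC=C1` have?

6

Molecular formula from the SMILES: C8H8N2O4.
DoU = (2C + 2 + N − H − X)/2 = (2·8 + 2 + 2 − 8 − 0)/2 = 12/2 = 6.
(Structurally: 1 ring(s) + 5 π bond(s) = 6.)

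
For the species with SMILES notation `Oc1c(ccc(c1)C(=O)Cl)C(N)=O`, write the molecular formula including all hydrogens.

C8H6ClNO3

Heavy atoms from the SMILES: 8 C, 1 Cl, 1 N, 3 O.
Implicit hydrogens by atom environment:
  3 × C (aromatic): 1 H each → 3
  3 × C (aromatic): no H
  2 × C: no H
  2 × O: no H
  1 × Cl: no H
  1 × N: 2 H
  1 × O: 1 H
  Total hydrogens = 6.
Molecular formula: C8H6ClNO3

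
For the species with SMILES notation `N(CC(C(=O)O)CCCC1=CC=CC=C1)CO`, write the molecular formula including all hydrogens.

C13H19NO3

Heavy atoms from the SMILES: 13 C, 1 N, 3 O.
Implicit hydrogens by atom environment:
  5 × C: 2 H each → 10
  5 × C (aromatic): 1 H each → 5
  2 × O: 1 H each → 2
  1 × C: 1 H
  1 × C: no H
  1 × C (aromatic): no H
  1 × N: 1 H
  1 × O: no H
  Total hydrogens = 19.
Molecular formula: C13H19NO3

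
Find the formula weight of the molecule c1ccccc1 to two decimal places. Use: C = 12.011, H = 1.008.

78.11

Molecular formula: C6H6.
M = 6×12.011 + 6×1.008 = 78.11 g/mol.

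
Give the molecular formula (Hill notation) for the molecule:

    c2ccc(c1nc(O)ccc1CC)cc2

C13H13NO

Heavy atoms from the SMILES: 13 C, 1 N, 1 O.
Implicit hydrogens by atom environment:
  7 × C (aromatic): 1 H each → 7
  4 × C (aromatic): no H
  1 × C: 3 H
  1 × C: 2 H
  1 × N (aromatic): no H
  1 × O: 1 H
  Total hydrogens = 13.
Molecular formula: C13H13NO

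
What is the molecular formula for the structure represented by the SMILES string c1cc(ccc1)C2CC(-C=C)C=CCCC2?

Heavy atoms from the SMILES: 16 C.
Implicit hydrogens by atom environment:
  5 × C: 2 H each → 10
  5 × C: 1 H each → 5
  5 × C (aromatic): 1 H each → 5
  1 × C (aromatic): no H
  Total hydrogens = 20.
Molecular formula: C16H20

C16H20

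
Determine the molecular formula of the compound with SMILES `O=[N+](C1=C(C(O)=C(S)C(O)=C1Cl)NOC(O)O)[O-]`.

Heavy atoms from the SMILES: 7 C, 1 Cl, 2 N, 7 O, 1 S.
Implicit hydrogens by atom environment:
  6 × C (aromatic): no H
  4 × O: 1 H each → 4
  2 × O: no H
  1 × C: 1 H
  1 × Cl: no H
  1 × N: 1 H
  1 × N (charge +1): no H
  1 × O (charge -1): no H
  1 × S: 1 H
  Total hydrogens = 7.
Molecular formula: C7H7ClN2O7S

C7H7ClN2O7S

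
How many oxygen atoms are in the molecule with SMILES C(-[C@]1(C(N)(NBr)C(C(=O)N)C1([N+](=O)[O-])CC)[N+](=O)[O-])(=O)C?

6

The symbol for oxygen appears 6 times in the SMILES.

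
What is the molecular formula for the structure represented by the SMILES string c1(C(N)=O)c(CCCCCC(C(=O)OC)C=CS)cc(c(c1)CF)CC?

C20H28FNO3S

Heavy atoms from the SMILES: 20 C, 1 F, 1 N, 3 O, 1 S.
Implicit hydrogens by atom environment:
  7 × C: 2 H each → 14
  4 × C (aromatic): no H
  3 × C: 1 H each → 3
  3 × O: no H
  2 × C: 3 H each → 6
  2 × C (aromatic): 1 H each → 2
  2 × C: no H
  1 × F: no H
  1 × N: 2 H
  1 × S: 1 H
  Total hydrogens = 28.
Molecular formula: C20H28FNO3S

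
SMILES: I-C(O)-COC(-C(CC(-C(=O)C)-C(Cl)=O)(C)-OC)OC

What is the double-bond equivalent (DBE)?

Molecular formula from the SMILES: C12H20ClIO6.
DoU = (2C + 2 + N − H − X)/2 = (2·12 + 2 + 0 − 20 − 2)/2 = 4/2 = 2.
(Structurally: 0 ring(s) + 2 π bond(s) = 2.)

2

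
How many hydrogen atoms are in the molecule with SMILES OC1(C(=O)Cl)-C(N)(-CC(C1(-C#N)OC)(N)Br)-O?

11

Hydrogens are implicit in SMILES; fill each atom to its normal valence:
  6 × C: no H
  2 × N: 2 H each → 4
  2 × O: 1 H each → 2
  2 × O: no H
  1 × Br: no H
  1 × C: 3 H
  1 × C: 2 H
  1 × Cl: no H
  1 × N: no H
  Total hydrogens = 11.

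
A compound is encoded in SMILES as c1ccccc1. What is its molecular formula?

Heavy atoms from the SMILES: 6 C.
Implicit hydrogens by atom environment:
  6 × C (aromatic): 1 H each → 6
  Total hydrogens = 6.
Molecular formula: C6H6

C6H6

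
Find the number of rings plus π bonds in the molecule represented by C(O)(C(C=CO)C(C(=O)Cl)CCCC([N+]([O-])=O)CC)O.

3

Molecular formula from the SMILES: C12H20ClNO6.
DoU = (2C + 2 + N − H − X)/2 = (2·12 + 2 + 1 − 20 − 1)/2 = 6/2 = 3.
(Structurally: 0 ring(s) + 3 π bond(s) = 3.)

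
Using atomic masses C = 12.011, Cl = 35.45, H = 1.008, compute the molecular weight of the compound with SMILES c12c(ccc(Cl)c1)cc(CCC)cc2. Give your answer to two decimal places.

Molecular formula: C13H13Cl.
M = 13×12.011 + 1×35.45 + 13×1.008 = 204.70 g/mol.

204.70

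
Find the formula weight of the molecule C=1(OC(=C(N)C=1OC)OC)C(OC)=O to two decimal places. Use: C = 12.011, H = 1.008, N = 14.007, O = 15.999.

201.18

Molecular formula: C8H11NO5.
M = 8×12.011 + 11×1.008 + 1×14.007 + 5×15.999 = 201.18 g/mol.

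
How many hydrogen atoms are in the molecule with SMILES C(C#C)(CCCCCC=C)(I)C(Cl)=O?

Hydrogens are implicit in SMILES; fill each atom to its normal valence:
  6 × C: 2 H each → 12
  3 × C: no H
  2 × C: 1 H each → 2
  1 × Cl: no H
  1 × I: no H
  1 × O: no H
  Total hydrogens = 14.

14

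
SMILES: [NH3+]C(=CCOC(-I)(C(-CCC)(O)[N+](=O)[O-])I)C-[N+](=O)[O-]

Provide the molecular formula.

C9H16I2N3O6+

Heavy atoms from the SMILES: 9 C, 2 I, 3 N, 6 O.
Implicit hydrogens by atom environment:
  4 × C: 2 H each → 8
  3 × C: no H
  3 × O: no H
  2 × I: no H
  2 × N (charge +1): no H
  2 × O (charge -1): no H
  1 × C: 3 H
  1 × C: 1 H
  1 × N (charge +1): 3 H
  1 × O: 1 H
  Total hydrogens = 16.
Net charge +1.
Molecular formula: C9H16I2N3O6+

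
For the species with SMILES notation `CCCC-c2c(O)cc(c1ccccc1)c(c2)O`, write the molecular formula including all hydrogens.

C16H18O2

Heavy atoms from the SMILES: 16 C, 2 O.
Implicit hydrogens by atom environment:
  7 × C (aromatic): 1 H each → 7
  5 × C (aromatic): no H
  3 × C: 2 H each → 6
  2 × O: 1 H each → 2
  1 × C: 3 H
  Total hydrogens = 18.
Molecular formula: C16H18O2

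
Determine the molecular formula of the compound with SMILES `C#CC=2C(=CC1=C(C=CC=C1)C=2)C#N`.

Heavy atoms from the SMILES: 13 C, 1 N.
Implicit hydrogens by atom environment:
  6 × C (aromatic): 1 H each → 6
  4 × C (aromatic): no H
  2 × C: no H
  1 × C: 1 H
  1 × N: no H
  Total hydrogens = 7.
Molecular formula: C13H7N

C13H7N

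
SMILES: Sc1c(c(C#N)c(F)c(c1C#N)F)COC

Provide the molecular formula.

C10H6F2N2OS

Heavy atoms from the SMILES: 10 C, 2 F, 2 N, 1 O, 1 S.
Implicit hydrogens by atom environment:
  6 × C (aromatic): no H
  2 × C: no H
  2 × F: no H
  2 × N: no H
  1 × C: 3 H
  1 × C: 2 H
  1 × O: no H
  1 × S: 1 H
  Total hydrogens = 6.
Molecular formula: C10H6F2N2OS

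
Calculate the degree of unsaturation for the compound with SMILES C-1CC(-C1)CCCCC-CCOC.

1

Molecular formula from the SMILES: C12H24O.
DoU = (2C + 2 + N − H − X)/2 = (2·12 + 2 + 0 − 24 − 0)/2 = 2/2 = 1.
(Structurally: 1 ring(s) + 0 π bond(s) = 1.)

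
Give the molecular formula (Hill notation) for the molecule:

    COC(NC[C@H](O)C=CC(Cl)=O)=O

Heavy atoms from the SMILES: 7 C, 1 Cl, 1 N, 4 O.
Implicit hydrogens by atom environment:
  3 × C: 1 H each → 3
  3 × O: no H
  2 × C: no H
  1 × C: 3 H
  1 × C: 2 H
  1 × Cl: no H
  1 × N: 1 H
  1 × O: 1 H
  Total hydrogens = 10.
Molecular formula: C7H10ClNO4

C7H10ClNO4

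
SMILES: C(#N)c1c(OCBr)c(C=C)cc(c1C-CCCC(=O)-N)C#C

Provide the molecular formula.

C17H17BrN2O2

Heavy atoms from the SMILES: 1 Br, 17 C, 2 N, 2 O.
Implicit hydrogens by atom environment:
  6 × C: 2 H each → 12
  5 × C (aromatic): no H
  3 × C: no H
  2 × C: 1 H each → 2
  2 × O: no H
  1 × Br: no H
  1 × C (aromatic): 1 H
  1 × N: 2 H
  1 × N: no H
  Total hydrogens = 17.
Molecular formula: C17H17BrN2O2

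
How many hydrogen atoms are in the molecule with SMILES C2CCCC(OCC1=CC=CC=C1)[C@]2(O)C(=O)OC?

Hydrogens are implicit in SMILES; fill each atom to its normal valence:
  5 × C: 2 H each → 10
  5 × C (aromatic): 1 H each → 5
  3 × O: no H
  2 × C: no H
  1 × C: 3 H
  1 × C: 1 H
  1 × C (aromatic): no H
  1 × O: 1 H
  Total hydrogens = 20.

20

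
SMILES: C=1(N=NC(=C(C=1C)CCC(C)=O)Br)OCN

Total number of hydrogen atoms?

14

Hydrogens are implicit in SMILES; fill each atom to its normal valence:
  4 × C (aromatic): no H
  3 × C: 2 H each → 6
  2 × C: 3 H each → 6
  2 × N (aromatic): no H
  2 × O: no H
  1 × Br: no H
  1 × C: no H
  1 × N: 2 H
  Total hydrogens = 14.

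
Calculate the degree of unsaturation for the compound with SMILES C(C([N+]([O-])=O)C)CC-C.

1

Molecular formula from the SMILES: C6H13NO2.
DoU = (2C + 2 + N − H − X)/2 = (2·6 + 2 + 1 − 13 − 0)/2 = 2/2 = 1.
(Structurally: 0 ring(s) + 1 π bond(s) = 1.)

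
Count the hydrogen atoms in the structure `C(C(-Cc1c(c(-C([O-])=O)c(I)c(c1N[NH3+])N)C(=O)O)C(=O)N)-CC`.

Hydrogens are implicit in SMILES; fill each atom to its normal valence:
  6 × C (aromatic): no H
  3 × C: 2 H each → 6
  3 × C: no H
  3 × O: no H
  2 × N: 2 H each → 4
  1 × C: 3 H
  1 × C: 1 H
  1 × I: no H
  1 × N (charge +1): 3 H
  1 × N: 1 H
  1 × O: 1 H
  1 × O (charge -1): no H
  Total hydrogens = 19.

19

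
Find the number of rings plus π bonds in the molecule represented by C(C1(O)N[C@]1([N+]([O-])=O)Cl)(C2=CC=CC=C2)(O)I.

6

Molecular formula from the SMILES: C9H8ClIN2O4.
DoU = (2C + 2 + N − H − X)/2 = (2·9 + 2 + 2 − 8 − 2)/2 = 12/2 = 6.
(Structurally: 2 ring(s) + 4 π bond(s) = 6.)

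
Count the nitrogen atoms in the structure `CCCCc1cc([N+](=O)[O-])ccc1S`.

1

The symbol for nitrogen appears 1 time in the SMILES.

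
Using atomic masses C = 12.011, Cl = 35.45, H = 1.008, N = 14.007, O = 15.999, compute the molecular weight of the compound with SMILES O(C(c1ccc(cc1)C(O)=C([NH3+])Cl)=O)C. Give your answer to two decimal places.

228.65

Molecular formula: C10H11ClNO3+.
M = 10×12.011 + 1×35.45 + 11×1.008 + 1×14.007 + 3×15.999 = 228.65 g/mol.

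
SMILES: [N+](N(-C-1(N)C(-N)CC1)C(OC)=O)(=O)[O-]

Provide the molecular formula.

C6H12N4O4

Heavy atoms from the SMILES: 6 C, 4 N, 4 O.
Implicit hydrogens by atom environment:
  3 × O: no H
  2 × C: 2 H each → 4
  2 × C: no H
  2 × N: 2 H each → 4
  1 × C: 3 H
  1 × C: 1 H
  1 × N: no H
  1 × N (charge +1): no H
  1 × O (charge -1): no H
  Total hydrogens = 12.
Molecular formula: C6H12N4O4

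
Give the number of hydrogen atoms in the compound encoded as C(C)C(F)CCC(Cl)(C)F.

Hydrogens are implicit in SMILES; fill each atom to its normal valence:
  3 × C: 2 H each → 6
  2 × C: 3 H each → 6
  2 × F: no H
  1 × C: 1 H
  1 × C: no H
  1 × Cl: no H
  Total hydrogens = 13.

13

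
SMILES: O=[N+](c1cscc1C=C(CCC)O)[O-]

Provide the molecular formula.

C9H11NO3S

Heavy atoms from the SMILES: 9 C, 1 N, 3 O, 1 S.
Implicit hydrogens by atom environment:
  2 × C: 2 H each → 4
  2 × C (aromatic): 1 H each → 2
  2 × C (aromatic): no H
  1 × C: 3 H
  1 × C: 1 H
  1 × C: no H
  1 × N (charge +1): no H
  1 × O: 1 H
  1 × O: no H
  1 × O (charge -1): no H
  1 × S (aromatic): no H
  Total hydrogens = 11.
Molecular formula: C9H11NO3S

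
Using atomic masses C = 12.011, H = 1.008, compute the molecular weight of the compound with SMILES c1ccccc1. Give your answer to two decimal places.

Molecular formula: C6H6.
M = 6×12.011 + 6×1.008 = 78.11 g/mol.

78.11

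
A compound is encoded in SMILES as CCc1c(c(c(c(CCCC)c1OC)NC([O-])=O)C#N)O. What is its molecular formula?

Heavy atoms from the SMILES: 15 C, 2 N, 4 O.
Implicit hydrogens by atom environment:
  6 × C (aromatic): no H
  4 × C: 2 H each → 8
  3 × C: 3 H each → 9
  2 × C: no H
  2 × O: no H
  1 × N: 1 H
  1 × N: no H
  1 × O: 1 H
  1 × O (charge -1): no H
  Total hydrogens = 19.
Net charge -1.
Molecular formula: C15H19N2O4-

C15H19N2O4-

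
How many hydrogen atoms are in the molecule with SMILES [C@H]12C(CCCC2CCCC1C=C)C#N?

Hydrogens are implicit in SMILES; fill each atom to its normal valence:
  7 × C: 2 H each → 14
  5 × C: 1 H each → 5
  1 × C: no H
  1 × N: no H
  Total hydrogens = 19.

19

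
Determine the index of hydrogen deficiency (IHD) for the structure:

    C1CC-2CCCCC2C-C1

Molecular formula from the SMILES: C10H18.
DoU = (2C + 2 + N − H − X)/2 = (2·10 + 2 + 0 − 18 − 0)/2 = 4/2 = 2.
(Structurally: 2 ring(s) + 0 π bond(s) = 2.)

2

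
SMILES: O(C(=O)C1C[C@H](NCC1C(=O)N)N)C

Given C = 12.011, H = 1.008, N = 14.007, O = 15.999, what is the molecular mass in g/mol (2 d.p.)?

201.23

Molecular formula: C8H15N3O3.
M = 8×12.011 + 15×1.008 + 3×14.007 + 3×15.999 = 201.23 g/mol.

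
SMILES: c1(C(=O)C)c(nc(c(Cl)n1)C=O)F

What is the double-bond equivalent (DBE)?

Molecular formula from the SMILES: C7H4ClFN2O2.
DoU = (2C + 2 + N − H − X)/2 = (2·7 + 2 + 2 − 4 − 2)/2 = 12/2 = 6.
(Structurally: 1 ring(s) + 5 π bond(s) = 6.)

6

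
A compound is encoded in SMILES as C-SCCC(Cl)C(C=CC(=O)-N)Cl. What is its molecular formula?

C8H13Cl2NOS

Heavy atoms from the SMILES: 8 C, 2 Cl, 1 N, 1 O, 1 S.
Implicit hydrogens by atom environment:
  4 × C: 1 H each → 4
  2 × C: 2 H each → 4
  2 × Cl: no H
  1 × C: 3 H
  1 × C: no H
  1 × N: 2 H
  1 × O: no H
  1 × S: no H
  Total hydrogens = 13.
Molecular formula: C8H13Cl2NOS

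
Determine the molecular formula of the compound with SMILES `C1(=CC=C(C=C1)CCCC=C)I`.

Heavy atoms from the SMILES: 11 C, 1 I.
Implicit hydrogens by atom environment:
  4 × C: 2 H each → 8
  4 × C (aromatic): 1 H each → 4
  2 × C (aromatic): no H
  1 × C: 1 H
  1 × I: no H
  Total hydrogens = 13.
Molecular formula: C11H13I

C11H13I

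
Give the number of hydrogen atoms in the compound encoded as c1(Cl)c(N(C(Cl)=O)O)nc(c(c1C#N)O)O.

Hydrogens are implicit in SMILES; fill each atom to its normal valence:
  5 × C (aromatic): no H
  3 × O: 1 H each → 3
  2 × C: no H
  2 × Cl: no H
  2 × N: no H
  1 × N (aromatic): no H
  1 × O: no H
  Total hydrogens = 3.

3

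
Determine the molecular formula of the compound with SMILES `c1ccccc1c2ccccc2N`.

C12H11N

Heavy atoms from the SMILES: 12 C, 1 N.
Implicit hydrogens by atom environment:
  9 × C (aromatic): 1 H each → 9
  3 × C (aromatic): no H
  1 × N: 2 H
  Total hydrogens = 11.
Molecular formula: C12H11N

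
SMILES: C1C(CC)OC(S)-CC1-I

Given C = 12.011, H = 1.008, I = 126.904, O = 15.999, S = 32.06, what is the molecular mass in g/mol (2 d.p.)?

272.14

Molecular formula: C7H13IOS.
M = 7×12.011 + 13×1.008 + 1×126.904 + 1×15.999 + 1×32.06 = 272.14 g/mol.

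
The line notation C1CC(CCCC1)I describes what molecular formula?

C7H13I

Heavy atoms from the SMILES: 7 C, 1 I.
Implicit hydrogens by atom environment:
  6 × C: 2 H each → 12
  1 × C: 1 H
  1 × I: no H
  Total hydrogens = 13.
Molecular formula: C7H13I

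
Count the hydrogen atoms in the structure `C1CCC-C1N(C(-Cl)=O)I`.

Hydrogens are implicit in SMILES; fill each atom to its normal valence:
  4 × C: 2 H each → 8
  1 × C: 1 H
  1 × C: no H
  1 × Cl: no H
  1 × I: no H
  1 × N: no H
  1 × O: no H
  Total hydrogens = 9.

9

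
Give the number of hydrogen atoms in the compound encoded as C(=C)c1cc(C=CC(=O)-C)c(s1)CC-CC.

18

Hydrogens are implicit in SMILES; fill each atom to its normal valence:
  4 × C: 2 H each → 8
  3 × C: 1 H each → 3
  3 × C (aromatic): no H
  2 × C: 3 H each → 6
  1 × C (aromatic): 1 H
  1 × C: no H
  1 × O: no H
  1 × S (aromatic): no H
  Total hydrogens = 18.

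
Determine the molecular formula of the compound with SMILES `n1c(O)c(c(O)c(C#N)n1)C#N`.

C6H2N4O2

Heavy atoms from the SMILES: 6 C, 4 N, 2 O.
Implicit hydrogens by atom environment:
  4 × C (aromatic): no H
  2 × C: no H
  2 × N (aromatic): no H
  2 × N: no H
  2 × O: 1 H each → 2
  Total hydrogens = 2.
Molecular formula: C6H2N4O2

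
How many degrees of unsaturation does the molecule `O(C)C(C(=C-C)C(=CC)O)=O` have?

Molecular formula from the SMILES: C8H12O3.
DoU = (2C + 2 + N − H − X)/2 = (2·8 + 2 + 0 − 12 − 0)/2 = 6/2 = 3.
(Structurally: 0 ring(s) + 3 π bond(s) = 3.)

3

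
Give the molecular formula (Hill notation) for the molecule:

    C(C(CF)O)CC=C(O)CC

C8H15FO2

Heavy atoms from the SMILES: 8 C, 1 F, 2 O.
Implicit hydrogens by atom environment:
  4 × C: 2 H each → 8
  2 × C: 1 H each → 2
  2 × O: 1 H each → 2
  1 × C: 3 H
  1 × C: no H
  1 × F: no H
  Total hydrogens = 15.
Molecular formula: C8H15FO2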